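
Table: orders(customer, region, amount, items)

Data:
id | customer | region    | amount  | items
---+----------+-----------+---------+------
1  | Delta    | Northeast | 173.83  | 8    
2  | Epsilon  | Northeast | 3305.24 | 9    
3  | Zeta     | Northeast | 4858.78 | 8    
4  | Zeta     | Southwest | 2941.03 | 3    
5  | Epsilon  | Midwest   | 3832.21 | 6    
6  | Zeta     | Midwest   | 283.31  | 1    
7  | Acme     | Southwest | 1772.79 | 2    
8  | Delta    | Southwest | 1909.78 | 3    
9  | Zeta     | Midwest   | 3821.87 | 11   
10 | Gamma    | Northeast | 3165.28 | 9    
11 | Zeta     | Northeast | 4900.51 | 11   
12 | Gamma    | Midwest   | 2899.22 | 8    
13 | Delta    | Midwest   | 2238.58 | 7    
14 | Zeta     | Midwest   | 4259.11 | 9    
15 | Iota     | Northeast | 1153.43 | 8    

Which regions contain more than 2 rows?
SELECT region, COUNT(*) as cnt
FROM orders
GROUP BY region
HAVING COUNT(*) > 2

Result:
  Midwest: 6
  Northeast: 6
  Southwest: 3

Note: HAVING filters groups after aggregation, WHERE filters rows before.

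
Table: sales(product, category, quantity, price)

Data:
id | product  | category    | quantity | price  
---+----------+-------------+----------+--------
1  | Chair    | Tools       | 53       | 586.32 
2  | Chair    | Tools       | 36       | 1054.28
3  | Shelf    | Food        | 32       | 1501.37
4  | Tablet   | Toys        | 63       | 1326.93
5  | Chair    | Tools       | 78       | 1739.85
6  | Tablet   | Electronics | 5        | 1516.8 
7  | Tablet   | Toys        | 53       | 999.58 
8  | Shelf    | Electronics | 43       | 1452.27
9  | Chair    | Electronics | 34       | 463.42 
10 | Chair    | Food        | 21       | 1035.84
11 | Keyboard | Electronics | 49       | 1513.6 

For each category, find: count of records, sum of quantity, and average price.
SELECT category,
       COUNT(*) as cnt,
       SUM(quantity) as total_quantity,
       AVG(price) as avg_price
FROM sales
GROUP BY category

Result:
  Electronics: 4 records, 131 total quantity, 1236.52 avg price
  Food: 2 records, 53 total quantity, 1268.61 avg price
  Tools: 3 records, 167 total quantity, 1126.82 avg price
  Toys: 2 records, 116 total quantity, 1163.26 avg price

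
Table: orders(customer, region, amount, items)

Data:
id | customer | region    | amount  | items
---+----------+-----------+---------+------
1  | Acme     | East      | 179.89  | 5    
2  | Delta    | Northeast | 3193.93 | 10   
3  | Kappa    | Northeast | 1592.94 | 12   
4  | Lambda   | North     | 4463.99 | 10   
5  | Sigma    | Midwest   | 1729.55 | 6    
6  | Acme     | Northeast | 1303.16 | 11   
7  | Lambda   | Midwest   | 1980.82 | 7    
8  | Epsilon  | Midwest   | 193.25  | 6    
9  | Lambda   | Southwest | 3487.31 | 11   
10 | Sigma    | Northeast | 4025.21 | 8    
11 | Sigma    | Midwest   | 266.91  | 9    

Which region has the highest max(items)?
SELECT region, MAX(items) as val
FROM orders
GROUP BY region
ORDER BY val DESC
LIMIT 1

Result: Northeast with max(items) = 12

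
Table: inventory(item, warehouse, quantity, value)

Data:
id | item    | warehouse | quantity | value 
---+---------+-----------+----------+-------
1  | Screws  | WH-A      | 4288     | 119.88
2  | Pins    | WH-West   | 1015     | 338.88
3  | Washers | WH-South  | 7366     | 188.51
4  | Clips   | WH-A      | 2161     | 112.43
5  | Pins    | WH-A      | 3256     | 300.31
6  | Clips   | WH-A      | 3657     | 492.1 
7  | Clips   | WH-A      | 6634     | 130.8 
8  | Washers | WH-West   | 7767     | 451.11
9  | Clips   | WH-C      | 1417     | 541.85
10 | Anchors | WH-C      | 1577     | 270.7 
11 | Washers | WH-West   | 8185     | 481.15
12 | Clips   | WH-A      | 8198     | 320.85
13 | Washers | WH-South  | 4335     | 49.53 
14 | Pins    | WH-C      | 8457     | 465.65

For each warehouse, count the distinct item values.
SELECT warehouse, COUNT(DISTINCT item)
FROM inventory
GROUP BY warehouse

Result:
  WH-A: 3 distinct
  WH-C: 3 distinct
  WH-South: 1 distinct
  WH-West: 2 distinct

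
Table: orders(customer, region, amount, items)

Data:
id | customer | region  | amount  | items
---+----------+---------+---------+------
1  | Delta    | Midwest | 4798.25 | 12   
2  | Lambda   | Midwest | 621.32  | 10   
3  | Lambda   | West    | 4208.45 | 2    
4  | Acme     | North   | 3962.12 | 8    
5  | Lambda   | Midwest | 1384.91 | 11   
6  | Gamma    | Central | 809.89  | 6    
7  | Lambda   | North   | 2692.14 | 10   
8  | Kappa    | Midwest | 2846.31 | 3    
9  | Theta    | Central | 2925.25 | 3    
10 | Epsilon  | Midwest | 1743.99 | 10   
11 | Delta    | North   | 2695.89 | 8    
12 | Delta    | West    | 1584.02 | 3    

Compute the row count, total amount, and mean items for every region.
SELECT region,
       COUNT(*) as cnt,
       SUM(amount) as total_amount,
       AVG(items) as avg_items
FROM orders
GROUP BY region

Result:
  Central: 2 records, 3735.14 total amount, 4.50 avg items
  Midwest: 5 records, 11394.78 total amount, 9.20 avg items
  North: 3 records, 9350.15 total amount, 8.67 avg items
  West: 2 records, 5792.47 total amount, 2.50 avg items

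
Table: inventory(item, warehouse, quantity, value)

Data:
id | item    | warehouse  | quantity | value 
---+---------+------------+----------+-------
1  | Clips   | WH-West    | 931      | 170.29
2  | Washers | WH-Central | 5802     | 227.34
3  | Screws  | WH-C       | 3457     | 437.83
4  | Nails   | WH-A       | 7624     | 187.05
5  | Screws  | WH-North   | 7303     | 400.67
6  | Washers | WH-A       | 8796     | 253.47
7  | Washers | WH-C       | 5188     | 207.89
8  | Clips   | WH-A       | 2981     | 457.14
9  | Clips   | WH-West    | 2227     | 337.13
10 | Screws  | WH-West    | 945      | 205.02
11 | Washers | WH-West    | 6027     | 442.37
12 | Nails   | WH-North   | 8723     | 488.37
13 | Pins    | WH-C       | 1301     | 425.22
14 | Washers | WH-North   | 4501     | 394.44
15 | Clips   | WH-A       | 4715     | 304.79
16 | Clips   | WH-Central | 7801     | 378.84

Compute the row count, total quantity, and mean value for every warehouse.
SELECT warehouse,
       COUNT(*) as cnt,
       SUM(quantity) as total_quantity,
       AVG(value) as avg_value
FROM inventory
GROUP BY warehouse

Result:
  WH-A: 4 records, 24116 total quantity, 300.61 avg value
  WH-C: 3 records, 9946 total quantity, 356.98 avg value
  WH-Central: 2 records, 13603 total quantity, 303.09 avg value
  WH-North: 3 records, 20527 total quantity, 427.83 avg value
  WH-West: 4 records, 10130 total quantity, 288.70 avg value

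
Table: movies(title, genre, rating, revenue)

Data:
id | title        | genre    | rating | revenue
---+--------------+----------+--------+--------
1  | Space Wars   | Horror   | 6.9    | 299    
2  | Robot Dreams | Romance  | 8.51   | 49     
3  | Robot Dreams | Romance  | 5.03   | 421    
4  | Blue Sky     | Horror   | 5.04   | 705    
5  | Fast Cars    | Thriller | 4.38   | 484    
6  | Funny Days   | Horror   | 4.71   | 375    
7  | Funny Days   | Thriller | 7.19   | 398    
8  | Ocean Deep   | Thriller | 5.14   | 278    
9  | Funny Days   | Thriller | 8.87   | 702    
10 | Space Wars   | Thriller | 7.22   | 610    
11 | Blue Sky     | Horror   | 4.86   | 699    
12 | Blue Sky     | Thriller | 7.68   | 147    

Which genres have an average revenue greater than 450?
SELECT genre, AVG(revenue)
FROM movies
GROUP BY genre
HAVING AVG(revenue) > 450

Result:
  Horror: avg=519.50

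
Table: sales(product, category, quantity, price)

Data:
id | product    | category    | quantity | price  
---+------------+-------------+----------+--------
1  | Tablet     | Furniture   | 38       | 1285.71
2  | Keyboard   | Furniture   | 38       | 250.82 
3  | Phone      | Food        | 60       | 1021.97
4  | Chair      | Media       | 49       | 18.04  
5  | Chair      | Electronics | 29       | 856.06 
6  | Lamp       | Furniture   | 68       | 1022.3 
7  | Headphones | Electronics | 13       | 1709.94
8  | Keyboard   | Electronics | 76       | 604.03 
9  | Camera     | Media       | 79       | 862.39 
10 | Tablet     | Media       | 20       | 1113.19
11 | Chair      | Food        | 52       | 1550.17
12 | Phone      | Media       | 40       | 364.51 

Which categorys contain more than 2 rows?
SELECT category, COUNT(*) as cnt
FROM sales
GROUP BY category
HAVING COUNT(*) > 2

Result:
  Electronics: 3
  Furniture: 3
  Media: 4

Note: HAVING filters groups after aggregation, WHERE filters rows before.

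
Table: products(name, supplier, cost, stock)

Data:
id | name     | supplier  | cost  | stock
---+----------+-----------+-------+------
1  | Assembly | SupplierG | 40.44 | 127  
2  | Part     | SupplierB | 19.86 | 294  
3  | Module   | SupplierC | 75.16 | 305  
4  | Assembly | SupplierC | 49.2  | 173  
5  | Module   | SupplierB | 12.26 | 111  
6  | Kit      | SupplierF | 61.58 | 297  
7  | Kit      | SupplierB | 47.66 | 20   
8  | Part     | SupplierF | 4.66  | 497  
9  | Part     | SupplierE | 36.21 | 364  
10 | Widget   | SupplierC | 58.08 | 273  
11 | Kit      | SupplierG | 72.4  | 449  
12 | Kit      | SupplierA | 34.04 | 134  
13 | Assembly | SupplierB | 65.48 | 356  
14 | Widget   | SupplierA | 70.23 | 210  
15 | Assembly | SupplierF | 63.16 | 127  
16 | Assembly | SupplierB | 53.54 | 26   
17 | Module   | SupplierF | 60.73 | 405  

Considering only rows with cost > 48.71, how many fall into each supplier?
SELECT supplier, COUNT(*)
FROM products
WHERE cost > 48.71
GROUP BY supplier

Note: WHERE filters rows before grouping.

Result:
  SupplierA: 1
  SupplierB: 2
  SupplierC: 3
  SupplierF: 3
  SupplierG: 1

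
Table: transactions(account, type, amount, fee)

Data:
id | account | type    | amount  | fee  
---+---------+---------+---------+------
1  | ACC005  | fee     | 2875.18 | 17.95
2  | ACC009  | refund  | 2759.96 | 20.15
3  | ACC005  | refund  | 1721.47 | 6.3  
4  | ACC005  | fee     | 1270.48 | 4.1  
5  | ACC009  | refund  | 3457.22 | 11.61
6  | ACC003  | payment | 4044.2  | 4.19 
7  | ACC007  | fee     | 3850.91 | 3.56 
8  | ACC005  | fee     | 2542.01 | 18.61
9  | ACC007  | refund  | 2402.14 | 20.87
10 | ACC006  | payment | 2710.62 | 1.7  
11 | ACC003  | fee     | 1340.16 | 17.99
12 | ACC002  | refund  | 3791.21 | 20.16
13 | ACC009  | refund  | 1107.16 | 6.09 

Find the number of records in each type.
SELECT type, COUNT(*) as count
FROM transactions
GROUP BY type

Result:
  fee: 5
  payment: 2
  refund: 6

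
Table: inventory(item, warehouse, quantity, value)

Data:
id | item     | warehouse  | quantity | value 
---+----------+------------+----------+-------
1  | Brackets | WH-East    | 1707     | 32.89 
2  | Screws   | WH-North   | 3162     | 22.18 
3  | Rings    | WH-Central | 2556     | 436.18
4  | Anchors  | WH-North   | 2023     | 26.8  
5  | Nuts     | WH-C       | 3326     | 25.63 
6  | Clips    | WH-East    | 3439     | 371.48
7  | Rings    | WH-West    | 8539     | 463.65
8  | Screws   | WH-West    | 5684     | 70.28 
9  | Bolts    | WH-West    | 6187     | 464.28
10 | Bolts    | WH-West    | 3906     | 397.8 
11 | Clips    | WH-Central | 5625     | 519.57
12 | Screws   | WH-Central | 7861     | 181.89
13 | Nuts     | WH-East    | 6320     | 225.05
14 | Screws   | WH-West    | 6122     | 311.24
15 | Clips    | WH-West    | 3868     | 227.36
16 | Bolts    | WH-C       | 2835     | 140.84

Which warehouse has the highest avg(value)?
SELECT warehouse, AVG(value) as val
FROM inventory
GROUP BY warehouse
ORDER BY val DESC
LIMIT 1

Result: WH-Central with avg(value) = 379.21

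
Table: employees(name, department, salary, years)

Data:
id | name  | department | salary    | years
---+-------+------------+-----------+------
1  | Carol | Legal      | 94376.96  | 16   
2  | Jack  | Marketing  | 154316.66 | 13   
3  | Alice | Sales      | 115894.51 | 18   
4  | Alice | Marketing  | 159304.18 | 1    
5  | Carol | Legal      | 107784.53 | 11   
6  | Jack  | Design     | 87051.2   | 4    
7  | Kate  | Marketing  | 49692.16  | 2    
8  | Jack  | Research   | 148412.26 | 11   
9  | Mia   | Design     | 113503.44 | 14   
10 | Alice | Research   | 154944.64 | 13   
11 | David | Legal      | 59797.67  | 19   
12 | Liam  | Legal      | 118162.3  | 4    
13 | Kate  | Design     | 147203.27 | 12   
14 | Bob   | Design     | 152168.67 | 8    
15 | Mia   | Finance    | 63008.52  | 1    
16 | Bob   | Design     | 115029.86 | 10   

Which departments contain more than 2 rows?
SELECT department, COUNT(*) as cnt
FROM employees
GROUP BY department
HAVING COUNT(*) > 2

Result:
  Design: 5
  Legal: 4
  Marketing: 3

Note: HAVING filters groups after aggregation, WHERE filters rows before.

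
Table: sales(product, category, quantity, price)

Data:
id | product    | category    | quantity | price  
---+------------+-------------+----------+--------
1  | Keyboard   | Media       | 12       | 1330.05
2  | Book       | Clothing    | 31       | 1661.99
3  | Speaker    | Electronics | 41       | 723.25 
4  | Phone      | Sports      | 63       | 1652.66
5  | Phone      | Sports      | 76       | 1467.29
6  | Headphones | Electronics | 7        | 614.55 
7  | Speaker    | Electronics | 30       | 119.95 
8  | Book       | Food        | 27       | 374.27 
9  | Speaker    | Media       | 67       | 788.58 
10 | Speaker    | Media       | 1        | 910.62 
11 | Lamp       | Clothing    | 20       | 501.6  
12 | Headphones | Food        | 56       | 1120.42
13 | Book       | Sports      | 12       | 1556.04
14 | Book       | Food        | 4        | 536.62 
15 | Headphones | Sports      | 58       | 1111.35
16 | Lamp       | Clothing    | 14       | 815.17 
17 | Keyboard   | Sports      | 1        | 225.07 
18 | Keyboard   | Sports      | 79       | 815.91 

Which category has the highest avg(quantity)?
SELECT category, AVG(quantity) as val
FROM sales
GROUP BY category
ORDER BY val DESC
LIMIT 1

Result: Sports with avg(quantity) = 48.17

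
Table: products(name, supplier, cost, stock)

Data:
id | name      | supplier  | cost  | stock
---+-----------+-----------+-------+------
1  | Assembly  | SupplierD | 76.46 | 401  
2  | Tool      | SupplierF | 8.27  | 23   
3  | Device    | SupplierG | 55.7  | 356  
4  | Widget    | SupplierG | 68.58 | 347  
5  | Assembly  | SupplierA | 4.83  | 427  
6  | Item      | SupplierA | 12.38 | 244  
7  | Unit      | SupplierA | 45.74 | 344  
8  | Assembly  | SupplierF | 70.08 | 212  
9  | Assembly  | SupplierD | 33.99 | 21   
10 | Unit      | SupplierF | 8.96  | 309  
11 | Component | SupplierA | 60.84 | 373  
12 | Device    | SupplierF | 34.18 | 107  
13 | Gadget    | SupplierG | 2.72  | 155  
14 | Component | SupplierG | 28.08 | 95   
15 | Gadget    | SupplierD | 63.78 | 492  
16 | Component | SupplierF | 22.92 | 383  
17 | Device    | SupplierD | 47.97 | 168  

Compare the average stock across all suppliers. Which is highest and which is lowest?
SELECT supplier, AVG(stock)
FROM products
GROUP BY supplier
ORDER BY AVG(stock)

All groups:
  SupplierF: 206.80
  SupplierG: 238.25
  SupplierD: 270.50
  SupplierA: 347.00

Highest: SupplierA (347.00)
Lowest: SupplierF (206.80)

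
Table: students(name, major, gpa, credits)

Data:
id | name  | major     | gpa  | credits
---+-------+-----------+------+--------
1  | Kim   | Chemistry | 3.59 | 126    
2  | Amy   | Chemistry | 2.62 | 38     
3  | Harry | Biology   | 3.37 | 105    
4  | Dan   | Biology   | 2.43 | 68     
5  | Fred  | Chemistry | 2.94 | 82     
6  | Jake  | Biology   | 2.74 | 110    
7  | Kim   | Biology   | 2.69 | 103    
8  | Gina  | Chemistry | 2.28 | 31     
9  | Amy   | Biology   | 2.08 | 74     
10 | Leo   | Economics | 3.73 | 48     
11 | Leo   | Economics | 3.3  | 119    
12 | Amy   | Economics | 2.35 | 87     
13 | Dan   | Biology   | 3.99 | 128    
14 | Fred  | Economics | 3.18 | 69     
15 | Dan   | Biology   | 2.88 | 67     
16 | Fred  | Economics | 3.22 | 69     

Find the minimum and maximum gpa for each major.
SELECT major, MIN(gpa), MAX(gpa)
FROM students
GROUP BY major

Result:
  Biology: min=2.08, max=3.99
  Chemistry: min=2.28, max=3.59
  Economics: min=2.35, max=3.73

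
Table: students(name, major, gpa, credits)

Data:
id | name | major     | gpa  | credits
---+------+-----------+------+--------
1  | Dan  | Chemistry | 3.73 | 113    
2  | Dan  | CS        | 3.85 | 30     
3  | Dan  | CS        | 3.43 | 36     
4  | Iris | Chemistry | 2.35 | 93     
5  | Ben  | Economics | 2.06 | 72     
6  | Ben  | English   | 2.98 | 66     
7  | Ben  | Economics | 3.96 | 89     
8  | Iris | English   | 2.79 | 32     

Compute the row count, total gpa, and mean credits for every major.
SELECT major,
       COUNT(*) as cnt,
       SUM(gpa) as total_gpa,
       AVG(credits) as avg_credits
FROM students
GROUP BY major

Result:
  CS: 2 records, 7.28 total gpa, 33.00 avg credits
  Chemistry: 2 records, 6.08 total gpa, 103.00 avg credits
  Economics: 2 records, 6.02 total gpa, 80.50 avg credits
  English: 2 records, 5.77 total gpa, 49.00 avg credits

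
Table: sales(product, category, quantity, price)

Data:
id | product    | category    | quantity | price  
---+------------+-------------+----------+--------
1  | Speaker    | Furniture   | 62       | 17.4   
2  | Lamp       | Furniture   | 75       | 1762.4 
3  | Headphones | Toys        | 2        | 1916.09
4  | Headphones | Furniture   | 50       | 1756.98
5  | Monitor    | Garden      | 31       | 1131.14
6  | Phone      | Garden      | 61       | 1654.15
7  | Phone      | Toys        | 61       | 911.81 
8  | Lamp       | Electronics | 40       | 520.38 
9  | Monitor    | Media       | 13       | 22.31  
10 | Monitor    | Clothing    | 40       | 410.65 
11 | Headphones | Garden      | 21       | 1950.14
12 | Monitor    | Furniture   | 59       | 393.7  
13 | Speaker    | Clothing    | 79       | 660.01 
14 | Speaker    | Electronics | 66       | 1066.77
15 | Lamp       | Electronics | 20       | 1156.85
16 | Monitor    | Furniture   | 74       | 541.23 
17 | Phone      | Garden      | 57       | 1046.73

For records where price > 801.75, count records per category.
SELECT category, COUNT(*)
FROM sales
WHERE price > 801.75
GROUP BY category

Note: WHERE filters rows before grouping.

Result:
  Electronics: 2
  Furniture: 2
  Garden: 4
  Toys: 2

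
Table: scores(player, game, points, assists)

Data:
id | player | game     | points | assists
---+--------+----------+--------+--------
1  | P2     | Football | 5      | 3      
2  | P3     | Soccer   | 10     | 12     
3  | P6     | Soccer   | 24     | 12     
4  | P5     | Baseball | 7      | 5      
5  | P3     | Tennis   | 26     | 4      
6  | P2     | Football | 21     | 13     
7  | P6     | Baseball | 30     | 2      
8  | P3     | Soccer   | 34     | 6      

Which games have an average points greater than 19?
SELECT game, AVG(points)
FROM scores
GROUP BY game
HAVING AVG(points) > 19

Result:
  Soccer: avg=22.67
  Tennis: avg=26.00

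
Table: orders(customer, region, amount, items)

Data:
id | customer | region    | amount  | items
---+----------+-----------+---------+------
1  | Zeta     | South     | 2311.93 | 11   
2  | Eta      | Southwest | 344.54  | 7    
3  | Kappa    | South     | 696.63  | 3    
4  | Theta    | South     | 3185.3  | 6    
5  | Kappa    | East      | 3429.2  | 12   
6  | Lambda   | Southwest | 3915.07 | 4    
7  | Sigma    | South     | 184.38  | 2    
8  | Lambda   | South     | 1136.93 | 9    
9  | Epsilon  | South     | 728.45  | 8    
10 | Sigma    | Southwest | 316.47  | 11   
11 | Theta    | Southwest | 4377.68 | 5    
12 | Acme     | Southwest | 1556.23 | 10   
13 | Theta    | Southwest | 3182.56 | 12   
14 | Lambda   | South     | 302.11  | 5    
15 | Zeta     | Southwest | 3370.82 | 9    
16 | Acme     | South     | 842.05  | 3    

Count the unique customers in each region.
SELECT region, COUNT(DISTINCT customer)
FROM orders
GROUP BY region

Result:
  East: 1 distinct
  South: 7 distinct
  Southwest: 6 distinct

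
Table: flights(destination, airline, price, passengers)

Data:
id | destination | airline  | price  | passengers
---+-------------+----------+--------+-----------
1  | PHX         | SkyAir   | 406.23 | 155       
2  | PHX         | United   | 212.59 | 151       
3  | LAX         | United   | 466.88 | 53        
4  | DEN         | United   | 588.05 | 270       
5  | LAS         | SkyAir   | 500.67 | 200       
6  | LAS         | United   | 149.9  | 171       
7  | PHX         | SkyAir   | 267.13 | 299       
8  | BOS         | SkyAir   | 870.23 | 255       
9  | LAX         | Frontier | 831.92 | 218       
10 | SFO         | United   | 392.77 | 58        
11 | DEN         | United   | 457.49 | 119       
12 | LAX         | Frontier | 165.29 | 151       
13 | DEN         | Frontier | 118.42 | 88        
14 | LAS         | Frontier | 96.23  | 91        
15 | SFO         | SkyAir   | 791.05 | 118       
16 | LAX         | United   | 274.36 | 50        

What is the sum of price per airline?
SELECT airline, SUM(price) as result
FROM flights
GROUP BY airline

Result:
  Frontier: 1211.86
  SkyAir: 2835.31
  United: 2542.04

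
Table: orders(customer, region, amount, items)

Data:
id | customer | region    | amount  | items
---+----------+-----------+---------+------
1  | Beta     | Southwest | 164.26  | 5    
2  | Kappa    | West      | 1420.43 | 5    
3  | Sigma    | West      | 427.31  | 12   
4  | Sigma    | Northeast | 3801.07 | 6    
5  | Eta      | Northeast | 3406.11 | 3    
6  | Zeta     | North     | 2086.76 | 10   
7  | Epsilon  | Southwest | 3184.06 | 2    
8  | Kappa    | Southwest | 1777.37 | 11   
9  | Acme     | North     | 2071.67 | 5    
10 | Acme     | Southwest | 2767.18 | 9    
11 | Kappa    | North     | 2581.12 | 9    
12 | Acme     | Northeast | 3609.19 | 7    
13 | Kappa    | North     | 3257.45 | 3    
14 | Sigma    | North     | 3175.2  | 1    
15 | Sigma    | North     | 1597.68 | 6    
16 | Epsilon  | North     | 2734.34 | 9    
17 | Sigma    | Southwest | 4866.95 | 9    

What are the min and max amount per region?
SELECT region, MIN(amount), MAX(amount)
FROM orders
GROUP BY region

Result:
  North: min=1597.68, max=3257.45
  Northeast: min=3406.11, max=3801.07
  Southwest: min=164.26, max=4866.95
  West: min=427.31, max=1420.43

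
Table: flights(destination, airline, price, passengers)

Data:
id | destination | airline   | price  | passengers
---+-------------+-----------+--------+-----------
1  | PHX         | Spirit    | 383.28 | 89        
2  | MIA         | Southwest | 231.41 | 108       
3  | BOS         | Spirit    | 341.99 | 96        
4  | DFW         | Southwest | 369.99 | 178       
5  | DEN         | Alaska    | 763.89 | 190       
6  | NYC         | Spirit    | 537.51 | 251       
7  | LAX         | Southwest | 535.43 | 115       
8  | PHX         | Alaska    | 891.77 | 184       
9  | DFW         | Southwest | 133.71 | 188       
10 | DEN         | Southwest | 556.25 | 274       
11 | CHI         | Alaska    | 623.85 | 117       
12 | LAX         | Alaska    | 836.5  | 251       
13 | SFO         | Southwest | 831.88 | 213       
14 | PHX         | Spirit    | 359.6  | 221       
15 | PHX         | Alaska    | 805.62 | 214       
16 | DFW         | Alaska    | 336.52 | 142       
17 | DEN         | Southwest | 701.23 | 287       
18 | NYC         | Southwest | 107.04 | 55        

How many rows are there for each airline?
SELECT airline, COUNT(*) as count
FROM flights
GROUP BY airline

Result:
  Alaska: 6
  Southwest: 8
  Spirit: 4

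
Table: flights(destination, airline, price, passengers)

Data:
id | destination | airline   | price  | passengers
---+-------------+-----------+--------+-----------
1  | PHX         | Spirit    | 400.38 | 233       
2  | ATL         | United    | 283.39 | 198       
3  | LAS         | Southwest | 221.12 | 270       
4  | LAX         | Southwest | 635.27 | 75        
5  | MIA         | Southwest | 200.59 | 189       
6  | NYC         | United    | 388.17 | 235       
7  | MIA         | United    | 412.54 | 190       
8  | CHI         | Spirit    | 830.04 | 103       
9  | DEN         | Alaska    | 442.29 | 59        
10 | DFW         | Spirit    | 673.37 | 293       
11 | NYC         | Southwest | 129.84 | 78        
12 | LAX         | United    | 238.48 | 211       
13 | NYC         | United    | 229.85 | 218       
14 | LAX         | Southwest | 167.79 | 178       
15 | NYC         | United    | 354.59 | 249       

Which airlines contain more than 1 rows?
SELECT airline, COUNT(*) as cnt
FROM flights
GROUP BY airline
HAVING COUNT(*) > 1

Result:
  Southwest: 5
  Spirit: 3
  United: 6

Note: HAVING filters groups after aggregation, WHERE filters rows before.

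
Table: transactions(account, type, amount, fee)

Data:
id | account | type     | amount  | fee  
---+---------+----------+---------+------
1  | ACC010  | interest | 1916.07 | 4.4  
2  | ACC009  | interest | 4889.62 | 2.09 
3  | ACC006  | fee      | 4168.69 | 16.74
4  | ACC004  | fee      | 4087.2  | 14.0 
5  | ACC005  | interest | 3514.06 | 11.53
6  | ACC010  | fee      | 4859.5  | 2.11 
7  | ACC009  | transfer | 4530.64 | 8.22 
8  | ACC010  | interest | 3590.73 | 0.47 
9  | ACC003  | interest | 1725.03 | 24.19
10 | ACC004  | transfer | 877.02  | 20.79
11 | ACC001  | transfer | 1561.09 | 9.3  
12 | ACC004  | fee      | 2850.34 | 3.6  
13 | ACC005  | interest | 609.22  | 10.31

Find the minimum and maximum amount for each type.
SELECT type, MIN(amount), MAX(amount)
FROM transactions
GROUP BY type

Result:
  fee: min=2850.34, max=4859.50
  interest: min=609.22, max=4889.62
  transfer: min=877.02, max=4530.64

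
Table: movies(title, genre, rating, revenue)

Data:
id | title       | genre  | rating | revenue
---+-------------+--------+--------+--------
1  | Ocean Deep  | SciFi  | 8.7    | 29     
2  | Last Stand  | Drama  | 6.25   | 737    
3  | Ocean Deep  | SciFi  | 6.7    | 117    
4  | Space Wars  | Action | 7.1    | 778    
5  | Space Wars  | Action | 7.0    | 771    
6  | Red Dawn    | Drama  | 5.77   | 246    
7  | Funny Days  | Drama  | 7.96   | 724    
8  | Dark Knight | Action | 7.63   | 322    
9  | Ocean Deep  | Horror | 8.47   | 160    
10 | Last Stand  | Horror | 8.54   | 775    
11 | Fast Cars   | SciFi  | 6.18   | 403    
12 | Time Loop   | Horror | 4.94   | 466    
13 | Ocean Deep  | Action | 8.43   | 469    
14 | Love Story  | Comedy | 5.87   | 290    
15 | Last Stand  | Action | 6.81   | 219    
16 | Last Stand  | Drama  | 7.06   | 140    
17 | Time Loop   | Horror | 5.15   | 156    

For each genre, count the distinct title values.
SELECT genre, COUNT(DISTINCT title)
FROM movies
GROUP BY genre

Result:
  Action: 4 distinct
  Comedy: 1 distinct
  Drama: 3 distinct
  Horror: 3 distinct
  SciFi: 2 distinct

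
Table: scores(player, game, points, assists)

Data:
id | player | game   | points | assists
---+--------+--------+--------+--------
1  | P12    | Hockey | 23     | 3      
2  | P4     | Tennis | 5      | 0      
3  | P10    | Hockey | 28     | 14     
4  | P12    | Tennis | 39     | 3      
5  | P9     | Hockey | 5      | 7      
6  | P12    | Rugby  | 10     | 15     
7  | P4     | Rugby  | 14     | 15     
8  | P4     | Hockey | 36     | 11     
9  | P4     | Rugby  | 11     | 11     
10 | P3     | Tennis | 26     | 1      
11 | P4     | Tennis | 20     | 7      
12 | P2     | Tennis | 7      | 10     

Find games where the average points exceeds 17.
SELECT game, AVG(points)
FROM scores
GROUP BY game
HAVING AVG(points) > 17

Result:
  Hockey: avg=23.00
  Tennis: avg=19.40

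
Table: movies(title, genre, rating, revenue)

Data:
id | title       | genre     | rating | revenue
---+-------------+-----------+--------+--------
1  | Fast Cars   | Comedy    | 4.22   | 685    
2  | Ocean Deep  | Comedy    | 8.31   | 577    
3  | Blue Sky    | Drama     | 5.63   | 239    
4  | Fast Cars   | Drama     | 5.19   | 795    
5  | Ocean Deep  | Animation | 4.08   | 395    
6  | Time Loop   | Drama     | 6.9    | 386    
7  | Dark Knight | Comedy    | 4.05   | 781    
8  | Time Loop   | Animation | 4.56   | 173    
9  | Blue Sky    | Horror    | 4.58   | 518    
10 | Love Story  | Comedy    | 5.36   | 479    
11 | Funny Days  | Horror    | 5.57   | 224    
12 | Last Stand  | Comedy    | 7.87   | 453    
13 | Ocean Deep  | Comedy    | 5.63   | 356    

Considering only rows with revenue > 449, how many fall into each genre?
SELECT genre, COUNT(*)
FROM movies
WHERE revenue > 449
GROUP BY genre

Note: WHERE filters rows before grouping.

Result:
  Comedy: 5
  Drama: 1
  Horror: 1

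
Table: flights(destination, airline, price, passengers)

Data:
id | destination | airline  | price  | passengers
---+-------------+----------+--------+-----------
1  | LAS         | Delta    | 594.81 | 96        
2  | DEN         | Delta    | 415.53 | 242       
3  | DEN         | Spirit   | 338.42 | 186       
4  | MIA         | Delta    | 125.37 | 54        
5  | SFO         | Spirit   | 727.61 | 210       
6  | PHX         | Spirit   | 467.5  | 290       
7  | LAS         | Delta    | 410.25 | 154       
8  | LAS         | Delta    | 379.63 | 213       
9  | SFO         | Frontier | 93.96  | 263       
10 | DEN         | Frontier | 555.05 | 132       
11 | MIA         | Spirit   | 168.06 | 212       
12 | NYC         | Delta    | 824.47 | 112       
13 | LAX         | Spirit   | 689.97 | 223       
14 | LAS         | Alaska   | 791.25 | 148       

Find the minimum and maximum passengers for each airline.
SELECT airline, MIN(passengers), MAX(passengers)
FROM flights
GROUP BY airline

Result:
  Alaska: min=148, max=148
  Delta: min=54, max=242
  Frontier: min=132, max=263
  Spirit: min=186, max=290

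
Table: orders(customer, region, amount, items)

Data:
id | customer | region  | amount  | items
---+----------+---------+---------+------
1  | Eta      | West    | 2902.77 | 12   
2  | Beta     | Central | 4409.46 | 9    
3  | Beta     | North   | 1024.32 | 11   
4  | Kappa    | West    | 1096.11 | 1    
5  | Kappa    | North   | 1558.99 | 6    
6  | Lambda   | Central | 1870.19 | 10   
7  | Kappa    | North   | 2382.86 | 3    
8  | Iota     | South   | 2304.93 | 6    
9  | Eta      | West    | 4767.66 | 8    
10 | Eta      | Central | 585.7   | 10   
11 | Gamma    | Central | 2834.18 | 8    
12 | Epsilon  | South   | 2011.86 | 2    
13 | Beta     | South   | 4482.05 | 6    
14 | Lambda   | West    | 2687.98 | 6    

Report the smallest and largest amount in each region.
SELECT region, MIN(amount), MAX(amount)
FROM orders
GROUP BY region

Result:
  Central: min=585.70, max=4409.46
  North: min=1024.32, max=2382.86
  South: min=2011.86, max=4482.05
  West: min=1096.11, max=4767.66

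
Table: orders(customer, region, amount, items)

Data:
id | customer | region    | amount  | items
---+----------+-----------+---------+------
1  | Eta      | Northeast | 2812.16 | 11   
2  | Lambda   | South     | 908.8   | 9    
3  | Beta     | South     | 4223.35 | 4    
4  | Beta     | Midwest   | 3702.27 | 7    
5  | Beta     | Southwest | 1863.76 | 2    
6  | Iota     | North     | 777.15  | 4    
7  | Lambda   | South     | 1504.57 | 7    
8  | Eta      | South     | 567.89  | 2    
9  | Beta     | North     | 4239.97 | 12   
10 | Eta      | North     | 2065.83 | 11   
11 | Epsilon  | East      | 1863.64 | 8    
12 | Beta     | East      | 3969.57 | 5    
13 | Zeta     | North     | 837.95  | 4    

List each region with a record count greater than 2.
SELECT region, COUNT(*) as cnt
FROM orders
GROUP BY region
HAVING COUNT(*) > 2

Result:
  North: 4
  South: 4

Note: HAVING filters groups after aggregation, WHERE filters rows before.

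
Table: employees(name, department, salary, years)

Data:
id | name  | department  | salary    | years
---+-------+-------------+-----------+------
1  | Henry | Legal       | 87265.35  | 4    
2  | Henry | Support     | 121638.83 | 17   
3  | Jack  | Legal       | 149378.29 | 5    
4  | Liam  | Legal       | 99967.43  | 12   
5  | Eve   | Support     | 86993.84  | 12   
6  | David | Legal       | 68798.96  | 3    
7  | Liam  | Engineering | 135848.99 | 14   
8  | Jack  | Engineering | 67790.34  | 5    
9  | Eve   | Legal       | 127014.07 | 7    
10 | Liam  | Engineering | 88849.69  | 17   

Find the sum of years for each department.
SELECT department, SUM(years) as result
FROM employees
GROUP BY department

Result:
  Engineering: 36
  Legal: 31
  Support: 29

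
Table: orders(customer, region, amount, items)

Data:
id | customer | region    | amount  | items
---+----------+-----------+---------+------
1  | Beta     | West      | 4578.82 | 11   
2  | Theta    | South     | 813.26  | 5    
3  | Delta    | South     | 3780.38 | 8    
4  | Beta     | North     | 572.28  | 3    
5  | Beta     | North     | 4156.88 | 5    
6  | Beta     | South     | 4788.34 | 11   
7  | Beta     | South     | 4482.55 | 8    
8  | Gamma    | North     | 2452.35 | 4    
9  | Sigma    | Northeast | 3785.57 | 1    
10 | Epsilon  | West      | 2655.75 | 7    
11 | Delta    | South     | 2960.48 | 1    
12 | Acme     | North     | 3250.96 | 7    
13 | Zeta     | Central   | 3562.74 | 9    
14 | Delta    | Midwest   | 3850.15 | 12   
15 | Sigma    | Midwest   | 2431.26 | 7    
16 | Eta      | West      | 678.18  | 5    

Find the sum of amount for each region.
SELECT region, SUM(amount) as result
FROM orders
GROUP BY region

Result:
  Central: 3562.74
  Midwest: 6281.41
  North: 10432.47
  Northeast: 3785.57
  South: 16825.01
  West: 7912.75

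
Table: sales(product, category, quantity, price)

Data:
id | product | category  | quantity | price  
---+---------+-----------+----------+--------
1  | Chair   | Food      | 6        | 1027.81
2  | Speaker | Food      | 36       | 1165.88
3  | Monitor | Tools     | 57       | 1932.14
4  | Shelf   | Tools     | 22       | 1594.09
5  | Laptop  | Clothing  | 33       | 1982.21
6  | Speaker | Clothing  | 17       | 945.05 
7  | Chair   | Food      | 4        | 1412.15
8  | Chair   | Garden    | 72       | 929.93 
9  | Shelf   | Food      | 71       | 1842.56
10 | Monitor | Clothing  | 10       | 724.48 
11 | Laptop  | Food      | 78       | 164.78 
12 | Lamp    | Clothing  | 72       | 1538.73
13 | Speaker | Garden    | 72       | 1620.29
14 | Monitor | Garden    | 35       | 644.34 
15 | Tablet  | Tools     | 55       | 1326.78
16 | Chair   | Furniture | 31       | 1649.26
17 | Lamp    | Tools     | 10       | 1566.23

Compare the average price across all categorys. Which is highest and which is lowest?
SELECT category, AVG(price)
FROM sales
GROUP BY category
ORDER BY AVG(price)

All groups:
  Garden: 1064.85
  Food: 1122.64
  Clothing: 1297.62
  Tools: 1604.81
  Furniture: 1649.26

Highest: Furniture (1649.26)
Lowest: Garden (1064.85)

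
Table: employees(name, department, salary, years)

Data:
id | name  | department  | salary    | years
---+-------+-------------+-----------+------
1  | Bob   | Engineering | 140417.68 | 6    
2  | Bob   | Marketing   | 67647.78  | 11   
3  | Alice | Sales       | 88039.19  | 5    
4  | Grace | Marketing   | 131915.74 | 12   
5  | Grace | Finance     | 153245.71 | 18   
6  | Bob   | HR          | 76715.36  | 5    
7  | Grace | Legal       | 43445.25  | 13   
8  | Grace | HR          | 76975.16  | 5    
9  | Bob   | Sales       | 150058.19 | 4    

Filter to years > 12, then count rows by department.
SELECT department, COUNT(*)
FROM employees
WHERE years > 12
GROUP BY department

Note: WHERE filters rows before grouping.

Result:
  Finance: 1
  Legal: 1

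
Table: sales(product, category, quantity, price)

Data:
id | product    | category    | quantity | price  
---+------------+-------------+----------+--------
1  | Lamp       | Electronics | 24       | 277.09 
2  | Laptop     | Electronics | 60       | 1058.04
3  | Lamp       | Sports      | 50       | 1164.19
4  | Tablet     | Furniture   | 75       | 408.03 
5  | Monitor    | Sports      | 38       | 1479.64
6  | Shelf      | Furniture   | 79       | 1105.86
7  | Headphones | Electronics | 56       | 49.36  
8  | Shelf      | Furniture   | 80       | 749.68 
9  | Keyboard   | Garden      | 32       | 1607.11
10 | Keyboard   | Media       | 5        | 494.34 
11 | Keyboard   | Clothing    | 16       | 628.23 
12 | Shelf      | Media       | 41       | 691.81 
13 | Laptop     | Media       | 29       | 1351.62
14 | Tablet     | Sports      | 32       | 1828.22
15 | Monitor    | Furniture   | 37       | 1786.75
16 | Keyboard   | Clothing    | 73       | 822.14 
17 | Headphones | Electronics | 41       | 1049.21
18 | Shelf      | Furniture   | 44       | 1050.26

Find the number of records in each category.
SELECT category, COUNT(*) as count
FROM sales
GROUP BY category

Result:
  Clothing: 2
  Electronics: 4
  Furniture: 5
  Garden: 1
  Media: 3
  Sports: 3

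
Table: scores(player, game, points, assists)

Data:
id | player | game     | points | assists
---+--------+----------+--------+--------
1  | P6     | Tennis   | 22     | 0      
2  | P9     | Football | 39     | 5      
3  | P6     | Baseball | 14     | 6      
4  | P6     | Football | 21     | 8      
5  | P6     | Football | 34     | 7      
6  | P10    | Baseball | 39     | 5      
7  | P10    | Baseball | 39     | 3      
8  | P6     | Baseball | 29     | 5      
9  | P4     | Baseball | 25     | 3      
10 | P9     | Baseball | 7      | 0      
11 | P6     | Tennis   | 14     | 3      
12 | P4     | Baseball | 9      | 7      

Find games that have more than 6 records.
SELECT game, COUNT(*) as cnt
FROM scores
GROUP BY game
HAVING COUNT(*) > 6

Result:
  Baseball: 7

Note: HAVING filters groups after aggregation, WHERE filters rows before.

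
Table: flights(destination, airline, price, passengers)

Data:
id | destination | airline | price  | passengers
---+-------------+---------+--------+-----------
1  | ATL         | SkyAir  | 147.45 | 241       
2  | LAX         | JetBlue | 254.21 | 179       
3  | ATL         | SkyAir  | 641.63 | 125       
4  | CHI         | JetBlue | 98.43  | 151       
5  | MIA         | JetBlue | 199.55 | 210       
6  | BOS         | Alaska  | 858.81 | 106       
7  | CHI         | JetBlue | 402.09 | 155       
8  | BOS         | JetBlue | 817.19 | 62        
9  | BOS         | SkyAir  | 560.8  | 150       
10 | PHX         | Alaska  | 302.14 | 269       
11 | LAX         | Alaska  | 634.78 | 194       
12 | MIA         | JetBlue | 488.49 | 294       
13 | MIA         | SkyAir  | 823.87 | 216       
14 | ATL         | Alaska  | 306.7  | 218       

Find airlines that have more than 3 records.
SELECT airline, COUNT(*) as cnt
FROM flights
GROUP BY airline
HAVING COUNT(*) > 3

Result:
  Alaska: 4
  JetBlue: 6
  SkyAir: 4

Note: HAVING filters groups after aggregation, WHERE filters rows before.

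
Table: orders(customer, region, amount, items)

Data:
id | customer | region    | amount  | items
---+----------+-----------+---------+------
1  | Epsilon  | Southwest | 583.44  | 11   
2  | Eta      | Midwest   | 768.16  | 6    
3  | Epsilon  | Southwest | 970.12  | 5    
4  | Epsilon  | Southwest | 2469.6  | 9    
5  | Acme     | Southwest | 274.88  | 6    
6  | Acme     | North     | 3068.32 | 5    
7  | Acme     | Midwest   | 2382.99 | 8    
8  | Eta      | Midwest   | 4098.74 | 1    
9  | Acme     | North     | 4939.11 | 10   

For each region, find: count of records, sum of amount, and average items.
SELECT region,
       COUNT(*) as cnt,
       SUM(amount) as total_amount,
       AVG(items) as avg_items
FROM orders
GROUP BY region

Result:
  Midwest: 3 records, 7249.89 total amount, 5.00 avg items
  North: 2 records, 8007.43 total amount, 7.50 avg items
  Southwest: 4 records, 4298.04 total amount, 7.75 avg items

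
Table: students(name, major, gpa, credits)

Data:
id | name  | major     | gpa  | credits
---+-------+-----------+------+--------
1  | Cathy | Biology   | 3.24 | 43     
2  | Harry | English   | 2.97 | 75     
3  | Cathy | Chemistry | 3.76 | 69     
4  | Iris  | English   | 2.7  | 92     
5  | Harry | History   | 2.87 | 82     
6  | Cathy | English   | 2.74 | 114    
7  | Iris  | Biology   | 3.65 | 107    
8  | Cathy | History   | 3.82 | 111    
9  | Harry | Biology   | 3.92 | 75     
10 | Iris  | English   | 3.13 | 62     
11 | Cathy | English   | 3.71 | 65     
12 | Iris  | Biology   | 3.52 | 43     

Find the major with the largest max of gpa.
SELECT major, MAX(gpa) as val
FROM students
GROUP BY major
ORDER BY val DESC
LIMIT 1

Result: Biology with max(gpa) = 3.92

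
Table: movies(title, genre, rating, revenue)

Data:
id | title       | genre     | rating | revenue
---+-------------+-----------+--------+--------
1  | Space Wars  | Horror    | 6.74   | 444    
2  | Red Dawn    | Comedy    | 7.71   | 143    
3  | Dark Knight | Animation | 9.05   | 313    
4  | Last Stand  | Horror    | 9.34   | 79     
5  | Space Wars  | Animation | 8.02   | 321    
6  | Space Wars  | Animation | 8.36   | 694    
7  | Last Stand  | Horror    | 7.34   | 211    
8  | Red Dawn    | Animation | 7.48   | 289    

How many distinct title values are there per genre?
SELECT genre, COUNT(DISTINCT title)
FROM movies
GROUP BY genre

Result:
  Animation: 3 distinct
  Comedy: 1 distinct
  Horror: 2 distinct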